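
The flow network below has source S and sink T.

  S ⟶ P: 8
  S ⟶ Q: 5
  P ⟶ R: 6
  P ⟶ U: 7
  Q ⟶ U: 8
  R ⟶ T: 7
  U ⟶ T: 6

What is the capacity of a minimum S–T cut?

Augment S→P→R→T: bottleneck 6, flow now 6.
Augment S→P→U→T: bottleneck 2, flow now 8.
Augment S→Q→U→T: bottleneck 4, flow now 12.
No augmenting path remains; maximum flow = 12.
By max-flow min-cut, the minimum cut capacity equals the max flow.
In the residual graph, reachable from S: {S, P, Q, U}.
Min-cut edges: P→R (6), U→T (6); capacity 6 + 6 = 12.

12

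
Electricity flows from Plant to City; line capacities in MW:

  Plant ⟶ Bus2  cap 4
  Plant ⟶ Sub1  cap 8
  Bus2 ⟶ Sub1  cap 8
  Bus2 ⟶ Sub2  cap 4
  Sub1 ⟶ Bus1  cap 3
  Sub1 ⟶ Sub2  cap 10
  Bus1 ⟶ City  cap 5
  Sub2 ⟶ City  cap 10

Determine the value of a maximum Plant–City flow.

Augment Plant→Bus2→Sub2→City: bottleneck 4, flow now 4.
Augment Plant→Sub1→Bus1→City: bottleneck 3, flow now 7.
Augment Plant→Sub1→Sub2→City: bottleneck 5, flow now 12.
No augmenting path remains; maximum flow = 12.
In the residual graph, reachable from Plant: {Plant}.
Min-cut edges: Plant→Bus2 (4), Plant→Sub1 (8); capacity 4 + 8 = 12.
This cut is saturated, so no flow can exceed 12.

12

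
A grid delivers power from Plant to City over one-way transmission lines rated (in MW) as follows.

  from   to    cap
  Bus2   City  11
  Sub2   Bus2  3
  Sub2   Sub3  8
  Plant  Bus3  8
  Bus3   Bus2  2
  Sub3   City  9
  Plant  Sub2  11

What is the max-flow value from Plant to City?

Augment Plant→Sub2→Sub3→City: bottleneck 8, flow now 8.
Augment Plant→Sub2→Bus2→City: bottleneck 3, flow now 11.
Augment Plant→Bus3→Bus2→City: bottleneck 2, flow now 13.
No augmenting path remains; maximum flow = 13.
In the residual graph, reachable from Plant: {Plant, Bus3}.
Min-cut edges: Plant→Sub2 (11), Bus3→Bus2 (2); capacity 11 + 2 = 13.
This cut is saturated, so no flow can exceed 13.

13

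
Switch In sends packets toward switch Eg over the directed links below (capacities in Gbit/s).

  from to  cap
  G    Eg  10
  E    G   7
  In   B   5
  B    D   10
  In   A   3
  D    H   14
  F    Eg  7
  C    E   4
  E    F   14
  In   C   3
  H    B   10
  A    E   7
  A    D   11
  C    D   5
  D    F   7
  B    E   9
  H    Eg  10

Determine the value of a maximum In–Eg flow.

11

Augment In→A→D→F→Eg: bottleneck 3, flow now 3.
Augment In→B→D→F→Eg: bottleneck 4, flow now 7.
Augment In→B→D→H→Eg: bottleneck 1, flow now 8.
Augment In→C→D→H→Eg: bottleneck 3, flow now 11.
No augmenting path remains; maximum flow = 11.
In the residual graph, reachable from In: {In}.
Min-cut edges: In→A (3), In→B (5), In→C (3); capacity 3 + 5 + 3 = 11.
This cut is saturated, so no flow can exceed 11.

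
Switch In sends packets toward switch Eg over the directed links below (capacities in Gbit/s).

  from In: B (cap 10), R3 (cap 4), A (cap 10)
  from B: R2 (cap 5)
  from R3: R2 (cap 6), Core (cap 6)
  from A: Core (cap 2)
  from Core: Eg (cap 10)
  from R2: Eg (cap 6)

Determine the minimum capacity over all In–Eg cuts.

Augment In→B→R2→Eg: bottleneck 5, flow now 5.
Augment In→R3→Core→Eg: bottleneck 4, flow now 9.
Augment In→A→Core→Eg: bottleneck 2, flow now 11.
No augmenting path remains; maximum flow = 11.
By max-flow min-cut, the minimum cut capacity equals the max flow.
In the residual graph, reachable from In: {In, B, A}.
Min-cut edges: In→R3 (4), B→R2 (5), A→Core (2); capacity 4 + 5 + 2 = 11.

11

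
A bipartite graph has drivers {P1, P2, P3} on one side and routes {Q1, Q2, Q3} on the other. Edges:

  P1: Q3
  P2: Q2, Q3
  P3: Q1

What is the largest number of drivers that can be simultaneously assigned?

3

Unit-capacity flow: source→left, listed edges, right→sink; max matching = max flow.
Augmenting path P1→Q3 (+1); matched 1.
Augmenting path P2→Q2 (+1); matched 2.
Augmenting path P3→Q1 (+1); matched 3.
No augmenting path remains; maximum matching = 3.
König certificate: {P1, P2, P3} is a vertex cover of size 3 (every listed pair touches it), so no matching can be larger.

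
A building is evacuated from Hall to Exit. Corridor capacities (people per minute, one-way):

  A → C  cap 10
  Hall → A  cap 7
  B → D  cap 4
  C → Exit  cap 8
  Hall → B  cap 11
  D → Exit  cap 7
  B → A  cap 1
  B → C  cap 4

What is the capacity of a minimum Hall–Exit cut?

12

Augment Hall→A→C→Exit: bottleneck 7, flow now 7.
Augment Hall→B→C→Exit: bottleneck 1, flow now 8.
Augment Hall→B→D→Exit: bottleneck 4, flow now 12.
No augmenting path remains; maximum flow = 12.
By max-flow min-cut, the minimum cut capacity equals the max flow.
In the residual graph, reachable from Hall: {Hall, A, B, C}.
Min-cut edges: B→D (4), C→Exit (8); capacity 4 + 8 = 12.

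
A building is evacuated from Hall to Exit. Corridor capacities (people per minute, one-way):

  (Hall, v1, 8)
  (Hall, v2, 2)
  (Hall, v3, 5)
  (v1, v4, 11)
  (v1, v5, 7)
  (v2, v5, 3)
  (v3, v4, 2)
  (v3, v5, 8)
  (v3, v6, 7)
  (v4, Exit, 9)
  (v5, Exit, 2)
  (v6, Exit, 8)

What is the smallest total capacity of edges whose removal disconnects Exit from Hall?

Augment Hall→v1→v4→Exit: bottleneck 8, flow now 8.
Augment Hall→v2→v5→Exit: bottleneck 2, flow now 10.
Augment Hall→v3→v4→Exit: bottleneck 1, flow now 11.
Augment Hall→v3→v6→Exit: bottleneck 4, flow now 15.
No augmenting path remains; maximum flow = 15.
By max-flow min-cut, the minimum cut capacity equals the max flow.
In the residual graph, reachable from Hall: {Hall}.
Min-cut edges: Hall→v1 (8), Hall→v2 (2), Hall→v3 (5); capacity 8 + 2 + 5 = 15.

15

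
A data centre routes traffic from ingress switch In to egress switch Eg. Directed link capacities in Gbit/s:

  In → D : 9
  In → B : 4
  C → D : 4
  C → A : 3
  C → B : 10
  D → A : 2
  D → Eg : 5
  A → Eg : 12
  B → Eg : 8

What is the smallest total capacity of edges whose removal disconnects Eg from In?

11

Augment In→D→Eg: bottleneck 5, flow now 5.
Augment In→B→Eg: bottleneck 4, flow now 9.
Augment In→D→A→Eg: bottleneck 2, flow now 11.
No augmenting path remains; maximum flow = 11.
By max-flow min-cut, the minimum cut capacity equals the max flow.
In the residual graph, reachable from In: {In, D}.
Min-cut edges: In→B (4), D→A (2), D→Eg (5); capacity 4 + 2 + 5 = 11.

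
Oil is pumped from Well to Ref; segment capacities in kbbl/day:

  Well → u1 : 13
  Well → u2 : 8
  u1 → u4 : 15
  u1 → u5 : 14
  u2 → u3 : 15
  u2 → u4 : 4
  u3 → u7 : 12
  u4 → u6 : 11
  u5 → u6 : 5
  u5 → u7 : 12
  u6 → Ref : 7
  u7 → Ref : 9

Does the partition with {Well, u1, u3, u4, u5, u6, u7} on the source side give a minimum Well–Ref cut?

Given cut capacity: 8 + 7 + 9 = 24.
Augment Well→u1→u4→u6→Ref: bottleneck 7, flow now 7.
Augment Well→u1→u5→u7→Ref: bottleneck 6, flow now 13.
Augment Well→u2→u3→u7→Ref: bottleneck 3, flow now 16.
No augmenting path remains; maximum flow = 16.
In the residual graph, reachable from Well: {Well, u1, u2, u3, u4, u5, u6, u7}.
Min-cut edges: u6→Ref (7), u7→Ref (9); capacity 7 + 9 = 16.
Cut capacity 24 exceeds the max flow 16, so it is not minimum.

No — its capacity is 24, but the minimum cut has capacity 16.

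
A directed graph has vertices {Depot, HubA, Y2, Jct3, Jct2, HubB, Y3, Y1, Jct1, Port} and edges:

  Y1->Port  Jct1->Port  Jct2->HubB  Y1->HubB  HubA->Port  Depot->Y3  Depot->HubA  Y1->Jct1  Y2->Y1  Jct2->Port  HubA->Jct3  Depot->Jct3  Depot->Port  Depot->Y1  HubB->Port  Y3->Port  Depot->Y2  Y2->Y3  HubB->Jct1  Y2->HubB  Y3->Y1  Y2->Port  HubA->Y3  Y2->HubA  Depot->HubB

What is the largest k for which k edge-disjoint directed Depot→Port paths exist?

6

Assign every edge capacity 1; by Menger, the answer equals the max flow.
Path Depot→Port (+1); total 1.
Path Depot→HubA→Port (+1); total 2.
Path Depot→Y2→Port (+1); total 3.
Path Depot→HubB→Port (+1); total 4.
Path Depot→Y3→Port (+1); total 5.
Path Depot→Y1→Port (+1); total 6.
No residual Depot→Port path; max flow = 6.
Certifying cut of size 6: {Depot→HubA, Depot→HubB, Depot→Port, Depot→Y1, Depot→Y2, Depot→Y3}.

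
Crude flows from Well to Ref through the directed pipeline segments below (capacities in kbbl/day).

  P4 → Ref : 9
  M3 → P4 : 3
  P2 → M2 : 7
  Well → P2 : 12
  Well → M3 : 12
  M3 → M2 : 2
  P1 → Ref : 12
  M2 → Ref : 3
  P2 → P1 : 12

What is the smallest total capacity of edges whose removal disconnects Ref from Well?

Augment Well→P2→M2→Ref: bottleneck 3, flow now 3.
Augment Well→P2→P1→Ref: bottleneck 9, flow now 12.
Augment Well→M3→P4→Ref: bottleneck 3, flow now 15.
Augment Well→M3→M2→P2→P1→Ref: bottleneck 2, flow now 17. (uses reverse residual edge)
No augmenting path remains; maximum flow = 17.
By max-flow min-cut, the minimum cut capacity equals the max flow.
In the residual graph, reachable from Well: {Well, M3}.
Min-cut edges: Well→P2 (12), M3→M2 (2), M3→P4 (3); capacity 12 + 2 + 3 = 17.

17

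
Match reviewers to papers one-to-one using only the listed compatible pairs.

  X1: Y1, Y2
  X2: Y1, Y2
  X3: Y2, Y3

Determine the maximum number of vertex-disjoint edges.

Unit-capacity flow: source→left, listed edges, right→sink; max matching = max flow.
Augmenting path X1→Y1 (+1); matched 1.
Augmenting path X2→Y2 (+1); matched 2.
Augmenting path X3→Y3 (+1); matched 3.
No augmenting path remains; maximum matching = 3.
König certificate: {X1, X2, X3} is a vertex cover of size 3 (every listed pair touches it), so no matching can be larger.

3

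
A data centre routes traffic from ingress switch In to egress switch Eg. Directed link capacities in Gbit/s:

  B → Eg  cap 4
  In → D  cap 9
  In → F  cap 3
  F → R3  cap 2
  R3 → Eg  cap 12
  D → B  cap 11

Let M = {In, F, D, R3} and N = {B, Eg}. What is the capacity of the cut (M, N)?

Edges leaving {In, F, D, R3}: D→B (11), R3→Eg (12).
Cut capacity = 11 + 12 = 23.

23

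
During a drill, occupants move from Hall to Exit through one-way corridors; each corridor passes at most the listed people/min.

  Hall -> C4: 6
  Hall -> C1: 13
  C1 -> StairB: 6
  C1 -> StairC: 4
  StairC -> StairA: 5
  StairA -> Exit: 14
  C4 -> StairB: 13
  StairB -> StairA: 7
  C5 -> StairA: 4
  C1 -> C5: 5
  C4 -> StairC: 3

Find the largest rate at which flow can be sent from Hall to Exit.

Augment Hall→C1→StairC→StairA→Exit: bottleneck 4, flow now 4.
Augment Hall→C1→StairB→StairA→Exit: bottleneck 6, flow now 10.
Augment Hall→C1→C5→StairA→Exit: bottleneck 3, flow now 13.
Augment Hall→C4→StairC→StairA→Exit: bottleneck 1, flow now 14.
No augmenting path remains; maximum flow = 14.
In the residual graph, reachable from Hall: {Hall, C1, C4, StairC, StairB, C5, StairA}.
Min-cut edges: StairA→Exit (14); capacity 14 = 14.
This cut is saturated, so no flow can exceed 14.

14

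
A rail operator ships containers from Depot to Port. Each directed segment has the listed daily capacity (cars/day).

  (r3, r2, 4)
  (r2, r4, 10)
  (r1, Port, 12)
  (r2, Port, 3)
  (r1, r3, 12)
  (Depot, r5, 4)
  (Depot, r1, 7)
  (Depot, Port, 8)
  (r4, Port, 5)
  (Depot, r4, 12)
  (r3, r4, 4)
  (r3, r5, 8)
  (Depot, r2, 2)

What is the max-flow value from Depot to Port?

22

Augment Depot→Port: bottleneck 8, flow now 8.
Augment Depot→r1→Port: bottleneck 7, flow now 15.
Augment Depot→r2→Port: bottleneck 2, flow now 17.
Augment Depot→r4→Port: bottleneck 5, flow now 22.
No augmenting path remains; maximum flow = 22.
In the residual graph, reachable from Depot: {Depot, r4, r5}.
Min-cut edges: Depot→r1 (7), Depot→r2 (2), Depot→Port (8), r4→Port (5); capacity 7 + 2 + 8 + 5 = 22.
This cut is saturated, so no flow can exceed 22.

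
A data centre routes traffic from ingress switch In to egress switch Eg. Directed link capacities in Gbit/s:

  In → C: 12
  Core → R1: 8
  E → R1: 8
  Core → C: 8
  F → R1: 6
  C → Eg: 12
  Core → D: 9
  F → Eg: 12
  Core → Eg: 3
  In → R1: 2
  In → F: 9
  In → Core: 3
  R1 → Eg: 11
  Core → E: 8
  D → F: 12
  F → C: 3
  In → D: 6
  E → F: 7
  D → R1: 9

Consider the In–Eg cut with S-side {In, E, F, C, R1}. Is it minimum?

No — its capacity is 44, but the minimum cut has capacity 32.

Given cut capacity: 3 + 6 + 12 + 12 + 11 = 44.
Augment In→Core→Eg: bottleneck 3, flow now 3.
Augment In→F→Eg: bottleneck 9, flow now 12.
Augment In→C→Eg: bottleneck 12, flow now 24.
Augment In→R1→Eg: bottleneck 2, flow now 26.
Augment In→D→F→Eg: bottleneck 3, flow now 29.
Augment In→D→R1→Eg: bottleneck 3, flow now 32.
No augmenting path remains; maximum flow = 32.
In the residual graph, reachable from In: {In}.
Min-cut edges: In→Core (3), In→D (6), In→F (9), In→C (12), In→R1 (2); capacity 3 + 6 + 9 + 12 + 2 = 32.
Cut capacity 44 exceeds the max flow 32, so it is not minimum.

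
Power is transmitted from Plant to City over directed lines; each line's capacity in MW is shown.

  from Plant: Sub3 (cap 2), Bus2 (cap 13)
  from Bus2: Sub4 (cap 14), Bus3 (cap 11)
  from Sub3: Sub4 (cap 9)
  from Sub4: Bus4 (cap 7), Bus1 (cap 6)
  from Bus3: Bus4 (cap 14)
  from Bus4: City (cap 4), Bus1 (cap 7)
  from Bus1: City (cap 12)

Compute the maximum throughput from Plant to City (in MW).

15

Augment Plant→Bus2→Sub4→Bus4→City: bottleneck 4, flow now 4.
Augment Plant→Bus2→Sub4→Bus1→City: bottleneck 6, flow now 10.
Augment Plant→Bus2→Sub4→Bus4→Bus1→City: bottleneck 3, flow now 13.
Augment Plant→Sub3→Sub4→Bus2→Bus3→Bus4→Bus1→City: bottleneck 2, flow now 15. (uses reverse residual edge)
No augmenting path remains; maximum flow = 15.
In the residual graph, reachable from Plant: {Plant}.
Min-cut edges: Plant→Bus2 (13), Plant→Sub3 (2); capacity 13 + 2 = 15.
This cut is saturated, so no flow can exceed 15.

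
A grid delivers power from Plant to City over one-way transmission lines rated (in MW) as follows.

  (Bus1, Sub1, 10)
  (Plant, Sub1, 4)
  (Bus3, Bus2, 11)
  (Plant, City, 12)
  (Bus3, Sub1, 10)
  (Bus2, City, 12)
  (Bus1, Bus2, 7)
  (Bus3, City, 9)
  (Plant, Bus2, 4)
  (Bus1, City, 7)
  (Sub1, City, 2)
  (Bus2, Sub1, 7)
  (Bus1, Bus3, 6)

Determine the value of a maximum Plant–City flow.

Augment Plant→City: bottleneck 12, flow now 12.
Augment Plant→Bus2→City: bottleneck 4, flow now 16.
Augment Plant→Sub1→City: bottleneck 2, flow now 18.
No augmenting path remains; maximum flow = 18.
In the residual graph, reachable from Plant: {Plant, Sub1}.
Min-cut edges: Plant→Bus2 (4), Plant→City (12), Sub1→City (2); capacity 4 + 12 + 2 = 18.
This cut is saturated, so no flow can exceed 18.

18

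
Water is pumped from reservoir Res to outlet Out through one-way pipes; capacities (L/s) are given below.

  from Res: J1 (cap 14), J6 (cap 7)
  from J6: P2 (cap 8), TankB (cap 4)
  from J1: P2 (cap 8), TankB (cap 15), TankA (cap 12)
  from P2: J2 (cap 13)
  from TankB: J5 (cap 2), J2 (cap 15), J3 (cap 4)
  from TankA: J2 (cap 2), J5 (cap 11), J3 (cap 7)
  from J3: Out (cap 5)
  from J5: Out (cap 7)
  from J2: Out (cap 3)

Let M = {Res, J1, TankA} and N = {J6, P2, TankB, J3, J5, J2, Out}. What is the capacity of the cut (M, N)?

50

Edges leaving {Res, J1, TankA}: Res→J6 (7), J1→P2 (8), J1→TankB (15), TankA→J3 (7), TankA→J5 (11), TankA→J2 (2).
Cut capacity = 7 + 8 + 15 + 7 + 11 + 2 = 50.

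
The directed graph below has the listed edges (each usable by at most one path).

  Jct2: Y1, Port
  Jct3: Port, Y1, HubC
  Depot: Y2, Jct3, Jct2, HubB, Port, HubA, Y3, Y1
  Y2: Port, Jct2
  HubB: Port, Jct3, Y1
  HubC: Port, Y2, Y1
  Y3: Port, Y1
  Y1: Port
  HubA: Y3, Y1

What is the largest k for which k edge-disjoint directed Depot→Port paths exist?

7

Assign every edge capacity 1; by Menger, the answer equals the max flow.
Path Depot→Port (+1); total 1.
Path Depot→Jct2→Port (+1); total 2.
Path Depot→Jct3→Port (+1); total 3.
Path Depot→HubB→Port (+1); total 4.
Path Depot→Y2→Port (+1); total 5.
Path Depot→Y3→Port (+1); total 6.
Path Depot→Y1→Port (+1); total 7.
No residual Depot→Port path; max flow = 7.
Certifying cut of size 7: {Depot→HubB, Depot→Jct2, Depot→Jct3, Depot→Port, Depot→Y2, Y1→Port, Y3→Port}.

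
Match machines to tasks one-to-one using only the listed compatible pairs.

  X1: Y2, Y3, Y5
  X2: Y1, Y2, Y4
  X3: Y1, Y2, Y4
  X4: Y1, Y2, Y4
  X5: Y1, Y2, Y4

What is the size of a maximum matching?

Unit-capacity flow: source→left, listed edges, right→sink; max matching = max flow.
Augmenting path X1→Y2 (+1); matched 1.
Augmenting path X2→Y1 (+1); matched 2.
Augmenting path X3→Y4 (+1); matched 3.
Augmenting path X4→Y2→X1→Y3 (+1); matched 4.
No augmenting path remains; maximum matching = 4.
König certificate: {X1, Y1, Y2, Y4} is a vertex cover of size 4 (every listed pair touches it), so no matching can be larger.

4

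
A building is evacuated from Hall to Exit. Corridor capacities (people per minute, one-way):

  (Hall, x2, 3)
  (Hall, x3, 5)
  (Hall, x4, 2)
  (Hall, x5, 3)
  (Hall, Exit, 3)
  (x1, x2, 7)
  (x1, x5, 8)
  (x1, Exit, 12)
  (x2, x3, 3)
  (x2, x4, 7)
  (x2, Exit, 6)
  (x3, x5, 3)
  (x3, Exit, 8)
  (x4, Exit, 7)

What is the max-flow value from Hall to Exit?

Augment Hall→Exit: bottleneck 3, flow now 3.
Augment Hall→x2→Exit: bottleneck 3, flow now 6.
Augment Hall→x3→Exit: bottleneck 5, flow now 11.
Augment Hall→x4→Exit: bottleneck 2, flow now 13.
No augmenting path remains; maximum flow = 13.
In the residual graph, reachable from Hall: {Hall, x5}.
Min-cut edges: Hall→x2 (3), Hall→x3 (5), Hall→x4 (2), Hall→Exit (3); capacity 3 + 5 + 2 + 3 = 13.
This cut is saturated, so no flow can exceed 13.

13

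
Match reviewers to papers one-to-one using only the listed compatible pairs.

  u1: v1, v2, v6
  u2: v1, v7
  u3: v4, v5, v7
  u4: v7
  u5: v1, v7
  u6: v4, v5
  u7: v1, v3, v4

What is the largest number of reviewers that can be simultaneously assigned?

Unit-capacity flow: source→left, listed edges, right→sink; max matching = max flow.
Augmenting path u1→v1 (+1); matched 1.
Augmenting path u2→v7 (+1); matched 2.
Augmenting path u3→v4 (+1); matched 3.
Augmenting path u6→v5 (+1); matched 4.
Augmenting path u7→v3 (+1); matched 5.
Augmenting path u5→v1→u1→v2 (+1); matched 6.
No augmenting path remains; maximum matching = 6.
König certificate: {u1, u3, u6, u7, v1, v7} is a vertex cover of size 6 (every listed pair touches it), so no matching can be larger.

6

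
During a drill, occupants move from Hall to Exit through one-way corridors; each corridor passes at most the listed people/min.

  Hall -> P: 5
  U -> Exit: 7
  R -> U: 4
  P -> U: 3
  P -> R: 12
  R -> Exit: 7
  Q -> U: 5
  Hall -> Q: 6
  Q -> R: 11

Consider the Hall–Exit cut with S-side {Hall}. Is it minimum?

Given cut capacity: 5 + 6 = 11.
Augment Hall→P→R→Exit: bottleneck 5, flow now 5.
Augment Hall→Q→R→Exit: bottleneck 2, flow now 7.
Augment Hall→Q→U→Exit: bottleneck 4, flow now 11.
No augmenting path remains; maximum flow = 11.
Cut capacity 11 equals the max flow, so it is a minimum cut.

Yes — it is a minimum cut (capacity 11).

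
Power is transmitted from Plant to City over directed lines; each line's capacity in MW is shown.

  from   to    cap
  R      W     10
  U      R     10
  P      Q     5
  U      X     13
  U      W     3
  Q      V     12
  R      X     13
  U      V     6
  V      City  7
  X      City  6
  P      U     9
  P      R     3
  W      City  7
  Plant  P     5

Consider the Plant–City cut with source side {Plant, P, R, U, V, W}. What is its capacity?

45

Edges leaving {Plant, P, R, U, V, W}: P→Q (5), R→X (13), U→X (13), V→City (7), W→City (7).
Cut capacity = 5 + 13 + 13 + 7 + 7 = 45.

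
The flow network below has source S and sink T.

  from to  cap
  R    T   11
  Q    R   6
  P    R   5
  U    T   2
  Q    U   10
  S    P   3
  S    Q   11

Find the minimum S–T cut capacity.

Augment S→P→R→T: bottleneck 3, flow now 3.
Augment S→Q→R→T: bottleneck 6, flow now 9.
Augment S→Q→U→T: bottleneck 2, flow now 11.
No augmenting path remains; maximum flow = 11.
By max-flow min-cut, the minimum cut capacity equals the max flow.
In the residual graph, reachable from S: {S, Q, U}.
Min-cut edges: S→P (3), Q→R (6), U→T (2); capacity 3 + 6 + 2 = 11.

11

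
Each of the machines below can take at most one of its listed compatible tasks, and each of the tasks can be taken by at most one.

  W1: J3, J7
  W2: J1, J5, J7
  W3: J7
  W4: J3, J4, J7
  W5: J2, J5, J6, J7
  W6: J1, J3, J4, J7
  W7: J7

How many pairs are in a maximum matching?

Unit-capacity flow: source→left, listed edges, right→sink; max matching = max flow.
Augmenting path W1→J3 (+1); matched 1.
Augmenting path W2→J1 (+1); matched 2.
Augmenting path W3→J7 (+1); matched 3.
Augmenting path W4→J4 (+1); matched 4.
Augmenting path W5→J2 (+1); matched 5.
Augmenting path W6→J1→W2→J5 (+1); matched 6.
No augmenting path remains; maximum matching = 6.
König certificate: {W1, W2, W4, W5, W6, J7} is a vertex cover of size 6 (every listed pair touches it), so no matching can be larger.

6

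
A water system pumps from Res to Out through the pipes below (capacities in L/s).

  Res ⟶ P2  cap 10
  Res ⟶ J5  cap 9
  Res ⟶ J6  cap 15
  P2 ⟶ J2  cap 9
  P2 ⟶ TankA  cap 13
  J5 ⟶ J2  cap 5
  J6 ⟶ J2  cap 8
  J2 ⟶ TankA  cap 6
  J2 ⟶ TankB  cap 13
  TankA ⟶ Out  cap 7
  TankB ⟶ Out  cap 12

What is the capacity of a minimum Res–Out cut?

Augment Res→P2→TankA→Out: bottleneck 7, flow now 7.
Augment Res→P2→J2→TankB→Out: bottleneck 3, flow now 10.
Augment Res→J5→J2→TankB→Out: bottleneck 5, flow now 15.
Augment Res→J6→J2→TankB→Out: bottleneck 4, flow now 19.
No augmenting path remains; maximum flow = 19.
By max-flow min-cut, the minimum cut capacity equals the max flow.
In the residual graph, reachable from Res: {Res, P2, J5, J6, J2, TankA, TankB}.
Min-cut edges: TankA→Out (7), TankB→Out (12); capacity 7 + 12 = 19.

19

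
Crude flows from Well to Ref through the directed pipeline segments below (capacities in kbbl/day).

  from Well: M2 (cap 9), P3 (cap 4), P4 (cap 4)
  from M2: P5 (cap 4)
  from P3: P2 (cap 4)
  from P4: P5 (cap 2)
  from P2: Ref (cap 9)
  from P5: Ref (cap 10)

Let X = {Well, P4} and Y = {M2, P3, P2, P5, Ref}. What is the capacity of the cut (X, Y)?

Edges leaving {Well, P4}: Well→M2 (9), Well→P3 (4), P4→P5 (2).
Cut capacity = 9 + 4 + 2 = 15.

15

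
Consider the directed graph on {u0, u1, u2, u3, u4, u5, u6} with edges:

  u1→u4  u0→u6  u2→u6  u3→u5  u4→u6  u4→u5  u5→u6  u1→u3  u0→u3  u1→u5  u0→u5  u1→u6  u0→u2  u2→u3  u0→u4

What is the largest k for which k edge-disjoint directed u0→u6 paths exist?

4

Assign every edge capacity 1; by Menger, the answer equals the max flow.
Path u0→u6 (+1); total 1.
Path u0→u2→u6 (+1); total 2.
Path u0→u4→u6 (+1); total 3.
Path u0→u5→u6 (+1); total 4.
No residual u0→u6 path; max flow = 4.
Certifying cut of size 4: {u0→u2, u0→u4, u0→u6, u5→u6}.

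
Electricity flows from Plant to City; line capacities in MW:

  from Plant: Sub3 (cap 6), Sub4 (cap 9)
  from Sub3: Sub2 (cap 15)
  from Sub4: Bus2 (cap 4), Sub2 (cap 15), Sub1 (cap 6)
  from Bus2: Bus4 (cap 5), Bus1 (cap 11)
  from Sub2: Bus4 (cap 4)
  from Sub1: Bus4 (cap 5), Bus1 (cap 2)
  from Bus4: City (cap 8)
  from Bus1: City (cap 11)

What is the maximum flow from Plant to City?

13

Augment Plant→Sub3→Sub2→Bus4→City: bottleneck 4, flow now 4.
Augment Plant→Sub4→Bus2→Bus4→City: bottleneck 4, flow now 8.
Augment Plant→Sub4→Sub1→Bus1→City: bottleneck 2, flow now 10.
Augment Plant→Sub4→Sub1→Bus4→Bus2→Bus1→City: bottleneck 3, flow now 13. (uses reverse residual edge)
No augmenting path remains; maximum flow = 13.
In the residual graph, reachable from Plant: {Plant, Sub3, Sub2}.
Min-cut edges: Plant→Sub4 (9), Sub2→Bus4 (4); capacity 9 + 4 = 13.
This cut is saturated, so no flow can exceed 13.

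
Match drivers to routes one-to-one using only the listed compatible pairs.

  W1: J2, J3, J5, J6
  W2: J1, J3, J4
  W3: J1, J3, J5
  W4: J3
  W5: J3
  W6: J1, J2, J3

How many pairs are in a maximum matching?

Unit-capacity flow: source→left, listed edges, right→sink; max matching = max flow.
Augmenting path W1→J2 (+1); matched 1.
Augmenting path W2→J1 (+1); matched 2.
Augmenting path W3→J3 (+1); matched 3.
Augmenting path W4→J3→W3→J5 (+1); matched 4.
Augmenting path W6→J1→W2→J4 (+1); matched 5.
No augmenting path remains; maximum matching = 5.
König certificate: {W1, W2, W3, W6, J3} is a vertex cover of size 5 (every listed pair touches it), so no matching can be larger.

5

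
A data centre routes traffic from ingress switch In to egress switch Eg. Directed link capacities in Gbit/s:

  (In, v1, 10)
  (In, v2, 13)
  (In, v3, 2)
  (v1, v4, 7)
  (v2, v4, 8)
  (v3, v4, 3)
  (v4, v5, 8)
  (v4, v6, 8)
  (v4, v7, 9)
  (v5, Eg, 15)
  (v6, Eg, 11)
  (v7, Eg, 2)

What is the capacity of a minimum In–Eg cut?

Augment In→v1→v4→v5→Eg: bottleneck 7, flow now 7.
Augment In→v2→v4→v5→Eg: bottleneck 1, flow now 8.
Augment In→v2→v4→v6→Eg: bottleneck 7, flow now 15.
Augment In→v3→v4→v6→Eg: bottleneck 1, flow now 16.
Augment In→v3→v4→v7→Eg: bottleneck 1, flow now 17.
No augmenting path remains; maximum flow = 17.
By max-flow min-cut, the minimum cut capacity equals the max flow.
In the residual graph, reachable from In: {In, v1, v2}.
Min-cut edges: In→v3 (2), v1→v4 (7), v2→v4 (8); capacity 2 + 7 + 8 = 17.

17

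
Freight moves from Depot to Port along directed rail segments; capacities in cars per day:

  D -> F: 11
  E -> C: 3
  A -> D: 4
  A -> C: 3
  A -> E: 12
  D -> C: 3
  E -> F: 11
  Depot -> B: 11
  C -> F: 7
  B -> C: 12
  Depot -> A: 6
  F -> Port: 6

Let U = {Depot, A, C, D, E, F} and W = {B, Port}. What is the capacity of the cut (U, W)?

Edges leaving {Depot, A, C, D, E, F}: Depot→B (11), F→Port (6).
Cut capacity = 11 + 6 = 17.

17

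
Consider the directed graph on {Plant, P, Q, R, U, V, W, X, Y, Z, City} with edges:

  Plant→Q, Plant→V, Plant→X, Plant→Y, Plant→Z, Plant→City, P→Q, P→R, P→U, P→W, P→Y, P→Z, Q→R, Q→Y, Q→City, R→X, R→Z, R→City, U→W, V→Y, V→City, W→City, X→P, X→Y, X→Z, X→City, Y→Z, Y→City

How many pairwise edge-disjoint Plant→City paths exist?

5

Assign every edge capacity 1; by Menger, the answer equals the max flow.
Path Plant→City (+1); total 1.
Path Plant→Q→City (+1); total 2.
Path Plant→V→City (+1); total 3.
Path Plant→X→City (+1); total 4.
Path Plant→Y→City (+1); total 5.
No residual Plant→City path; max flow = 5.
Certifying cut of size 5: {Plant→City, Plant→Q, Plant→V, Plant→X, Plant→Y}.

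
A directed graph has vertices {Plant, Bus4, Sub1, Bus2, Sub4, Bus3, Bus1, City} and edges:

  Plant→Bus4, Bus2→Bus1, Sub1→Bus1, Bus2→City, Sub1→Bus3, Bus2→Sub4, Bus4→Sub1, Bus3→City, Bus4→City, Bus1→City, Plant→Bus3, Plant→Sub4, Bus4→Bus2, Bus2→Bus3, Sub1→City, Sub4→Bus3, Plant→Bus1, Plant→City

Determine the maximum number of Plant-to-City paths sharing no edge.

4

Assign every edge capacity 1; by Menger, the answer equals the max flow.
Path Plant→City (+1); total 1.
Path Plant→Bus4→City (+1); total 2.
Path Plant→Bus3→City (+1); total 3.
Path Plant→Bus1→City (+1); total 4.
No residual Plant→City path; max flow = 4.
Certifying cut of size 4: {Bus3→City, Plant→Bus1, Plant→Bus4, Plant→City}.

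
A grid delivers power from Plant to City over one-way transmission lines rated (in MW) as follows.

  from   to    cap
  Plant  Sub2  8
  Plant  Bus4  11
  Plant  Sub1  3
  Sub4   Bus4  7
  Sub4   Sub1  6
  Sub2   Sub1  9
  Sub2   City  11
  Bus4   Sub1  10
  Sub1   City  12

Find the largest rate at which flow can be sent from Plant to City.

Augment Plant→Sub2→City: bottleneck 8, flow now 8.
Augment Plant→Sub1→City: bottleneck 3, flow now 11.
Augment Plant→Bus4→Sub1→City: bottleneck 9, flow now 20.
No augmenting path remains; maximum flow = 20.
In the residual graph, reachable from Plant: {Plant, Bus4, Sub1}.
Min-cut edges: Plant→Sub2 (8), Sub1→City (12); capacity 8 + 12 = 20.
This cut is saturated, so no flow can exceed 20.

20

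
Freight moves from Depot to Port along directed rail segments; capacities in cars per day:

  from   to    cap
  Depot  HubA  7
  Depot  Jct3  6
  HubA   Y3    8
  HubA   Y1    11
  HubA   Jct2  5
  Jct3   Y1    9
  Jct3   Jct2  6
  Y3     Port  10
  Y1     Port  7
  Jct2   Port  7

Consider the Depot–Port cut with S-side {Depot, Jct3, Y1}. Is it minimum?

No — its capacity is 20, but the minimum cut has capacity 13.

Given cut capacity: 7 + 6 + 7 = 20.
Augment Depot→HubA→Y3→Port: bottleneck 7, flow now 7.
Augment Depot→Jct3→Y1→Port: bottleneck 6, flow now 13.
No augmenting path remains; maximum flow = 13.
In the residual graph, reachable from Depot: {Depot}.
Min-cut edges: Depot→HubA (7), Depot→Jct3 (6); capacity 7 + 6 = 13.
Cut capacity 20 exceeds the max flow 13, so it is not minimum.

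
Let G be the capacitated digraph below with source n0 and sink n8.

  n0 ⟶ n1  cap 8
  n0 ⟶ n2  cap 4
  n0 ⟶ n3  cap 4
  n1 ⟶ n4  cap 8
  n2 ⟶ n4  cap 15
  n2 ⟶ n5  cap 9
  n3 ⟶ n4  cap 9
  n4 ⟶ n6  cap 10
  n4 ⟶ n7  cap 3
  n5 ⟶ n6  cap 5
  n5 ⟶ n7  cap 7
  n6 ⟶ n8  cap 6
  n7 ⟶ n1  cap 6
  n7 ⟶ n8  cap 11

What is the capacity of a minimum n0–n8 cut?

13

Augment n0→n1→n4→n6→n8: bottleneck 6, flow now 6.
Augment n0→n1→n4→n7→n8: bottleneck 2, flow now 8.
Augment n0→n2→n4→n7→n8: bottleneck 1, flow now 9.
Augment n0→n2→n5→n7→n8: bottleneck 3, flow now 12.
Augment n0→n3→n4→n2→n5→n7→n8: bottleneck 1, flow now 13. (uses reverse residual edge)
No augmenting path remains; maximum flow = 13.
By max-flow min-cut, the minimum cut capacity equals the max flow.
In the residual graph, reachable from n0: {n0, n1, n3, n4, n6}.
Min-cut edges: n0→n2 (4), n4→n7 (3), n6→n8 (6); capacity 4 + 3 + 6 = 13.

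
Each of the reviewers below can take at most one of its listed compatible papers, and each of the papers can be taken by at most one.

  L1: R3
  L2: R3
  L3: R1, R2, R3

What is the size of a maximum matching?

Unit-capacity flow: source→left, listed edges, right→sink; max matching = max flow.
Augmenting path L1→R3 (+1); matched 1.
Augmenting path L3→R1 (+1); matched 2.
No augmenting path remains; maximum matching = 2.
König certificate: {L3, R3} is a vertex cover of size 2 (every listed pair touches it), so no matching can be larger.

2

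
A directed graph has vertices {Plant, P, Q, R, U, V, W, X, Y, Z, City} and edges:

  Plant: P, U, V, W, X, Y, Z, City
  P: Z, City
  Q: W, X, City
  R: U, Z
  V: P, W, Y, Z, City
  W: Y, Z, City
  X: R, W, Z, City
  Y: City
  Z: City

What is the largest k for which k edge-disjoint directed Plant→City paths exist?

7

Assign every edge capacity 1; by Menger, the answer equals the max flow.
Path Plant→City (+1); total 1.
Path Plant→P→City (+1); total 2.
Path Plant→V→City (+1); total 3.
Path Plant→W→City (+1); total 4.
Path Plant→X→City (+1); total 5.
Path Plant→Y→City (+1); total 6.
Path Plant→Z→City (+1); total 7.
No residual Plant→City path; max flow = 7.
Certifying cut of size 7: {Plant→City, Plant→P, Plant→V, Plant→W, Plant→X, Plant→Y, Plant→Z}.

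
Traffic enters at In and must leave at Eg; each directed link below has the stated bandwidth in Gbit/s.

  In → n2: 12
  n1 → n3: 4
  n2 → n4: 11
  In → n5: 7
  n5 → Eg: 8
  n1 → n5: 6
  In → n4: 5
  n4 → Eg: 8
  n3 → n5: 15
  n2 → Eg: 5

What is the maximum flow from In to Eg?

Augment In→n2→Eg: bottleneck 5, flow now 5.
Augment In→n4→Eg: bottleneck 5, flow now 10.
Augment In→n5→Eg: bottleneck 7, flow now 17.
Augment In→n2→n4→Eg: bottleneck 3, flow now 20.
No augmenting path remains; maximum flow = 20.
In the residual graph, reachable from In: {In, n2, n4}.
Min-cut edges: In→n5 (7), n2→Eg (5), n4→Eg (8); capacity 7 + 5 + 8 = 20.
This cut is saturated, so no flow can exceed 20.

20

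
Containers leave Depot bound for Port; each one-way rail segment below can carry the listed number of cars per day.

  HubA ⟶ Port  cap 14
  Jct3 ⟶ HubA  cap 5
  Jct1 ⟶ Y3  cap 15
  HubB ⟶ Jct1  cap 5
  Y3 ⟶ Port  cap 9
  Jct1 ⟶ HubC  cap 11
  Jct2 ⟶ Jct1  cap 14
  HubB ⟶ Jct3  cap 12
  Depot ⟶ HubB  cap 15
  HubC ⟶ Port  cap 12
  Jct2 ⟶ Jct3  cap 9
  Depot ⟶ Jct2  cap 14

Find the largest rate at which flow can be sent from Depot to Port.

Augment Depot→Jct2→Jct3→HubA→Port: bottleneck 5, flow now 5.
Augment Depot→Jct2→Jct1→HubC→Port: bottleneck 9, flow now 14.
Augment Depot→HubB→Jct1→HubC→Port: bottleneck 2, flow now 16.
Augment Depot→HubB→Jct1→Y3→Port: bottleneck 3, flow now 19.
Augment Depot→HubB→Jct3→Jct2→Jct1→Y3→Port: bottleneck 5, flow now 24. (uses reverse residual edge)
No augmenting path remains; maximum flow = 24.
In the residual graph, reachable from Depot: {Depot, HubB, Jct3}.
Min-cut edges: Depot→Jct2 (14), HubB→Jct1 (5), Jct3→HubA (5); capacity 14 + 5 + 5 = 24.
This cut is saturated, so no flow can exceed 24.

24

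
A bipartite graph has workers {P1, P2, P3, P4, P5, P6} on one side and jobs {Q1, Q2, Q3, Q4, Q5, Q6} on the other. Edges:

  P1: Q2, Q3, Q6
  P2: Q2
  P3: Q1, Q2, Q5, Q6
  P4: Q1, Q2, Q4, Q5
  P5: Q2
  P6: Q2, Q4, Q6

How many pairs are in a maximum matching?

Unit-capacity flow: source→left, listed edges, right→sink; max matching = max flow.
Augmenting path P1→Q2 (+1); matched 1.
Augmenting path P3→Q1 (+1); matched 2.
Augmenting path P4→Q4 (+1); matched 3.
Augmenting path P6→Q6 (+1); matched 4.
Augmenting path P2→Q2→P1→Q3 (+1); matched 5.
No augmenting path remains; maximum matching = 5.
König certificate: {P1, P3, P4, P6, Q2} is a vertex cover of size 5 (every listed pair touches it), so no matching can be larger.

5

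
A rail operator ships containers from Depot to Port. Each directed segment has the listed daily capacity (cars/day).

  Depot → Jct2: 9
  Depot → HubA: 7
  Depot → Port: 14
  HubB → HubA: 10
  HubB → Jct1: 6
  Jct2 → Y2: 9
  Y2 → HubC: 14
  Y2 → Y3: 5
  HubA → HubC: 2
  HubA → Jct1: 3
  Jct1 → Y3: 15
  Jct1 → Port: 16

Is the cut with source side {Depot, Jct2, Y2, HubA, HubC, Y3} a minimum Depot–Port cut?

Yes — it is a minimum cut (capacity 17).

Given cut capacity: 14 + 3 = 17.
Augment Depot→Port: bottleneck 14, flow now 14.
Augment Depot→HubA→Jct1→Port: bottleneck 3, flow now 17.
No augmenting path remains; maximum flow = 17.
Cut capacity 17 equals the max flow, so it is a minimum cut.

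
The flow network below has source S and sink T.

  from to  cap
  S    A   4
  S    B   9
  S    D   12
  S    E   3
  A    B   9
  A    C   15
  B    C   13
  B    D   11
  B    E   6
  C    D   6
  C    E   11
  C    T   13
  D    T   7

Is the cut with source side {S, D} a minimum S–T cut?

Given cut capacity: 4 + 9 + 3 + 7 = 23.
Augment S→D→T: bottleneck 7, flow now 7.
Augment S→A→C→T: bottleneck 4, flow now 11.
Augment S→B→C→T: bottleneck 9, flow now 20.
No augmenting path remains; maximum flow = 20.
In the residual graph, reachable from S: {S, D, E}.
Min-cut edges: S→A (4), S→B (9), D→T (7); capacity 4 + 9 + 7 = 20.
Cut capacity 23 exceeds the max flow 20, so it is not minimum.

No — its capacity is 23, but the minimum cut has capacity 20.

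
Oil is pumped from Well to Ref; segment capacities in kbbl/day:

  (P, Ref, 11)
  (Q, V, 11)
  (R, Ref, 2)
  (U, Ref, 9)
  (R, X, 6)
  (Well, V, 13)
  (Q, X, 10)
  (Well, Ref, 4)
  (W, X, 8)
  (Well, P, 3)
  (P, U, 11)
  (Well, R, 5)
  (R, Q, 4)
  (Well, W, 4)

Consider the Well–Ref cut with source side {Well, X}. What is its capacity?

29

Edges leaving {Well, X}: Well→P (3), Well→R (5), Well→V (13), Well→W (4), Well→Ref (4).
Cut capacity = 3 + 5 + 13 + 4 + 4 = 29.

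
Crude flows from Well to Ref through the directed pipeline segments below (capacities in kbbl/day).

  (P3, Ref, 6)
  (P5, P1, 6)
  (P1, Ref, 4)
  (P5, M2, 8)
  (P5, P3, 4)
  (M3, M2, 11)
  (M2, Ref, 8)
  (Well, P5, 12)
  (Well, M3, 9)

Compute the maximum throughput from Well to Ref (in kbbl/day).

Augment Well→M3→M2→Ref: bottleneck 8, flow now 8.
Augment Well→P5→P3→Ref: bottleneck 4, flow now 12.
Augment Well→P5→P1→Ref: bottleneck 4, flow now 16.
No augmenting path remains; maximum flow = 16.
In the residual graph, reachable from Well: {Well, M3, P5, M2, P1}.
Min-cut edges: P5→P3 (4), M2→Ref (8), P1→Ref (4); capacity 4 + 8 + 4 = 16.
This cut is saturated, so no flow can exceed 16.

16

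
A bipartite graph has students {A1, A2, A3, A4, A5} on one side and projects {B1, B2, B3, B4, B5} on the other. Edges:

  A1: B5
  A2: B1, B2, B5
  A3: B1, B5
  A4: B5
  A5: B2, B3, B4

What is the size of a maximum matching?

4

Unit-capacity flow: source→left, listed edges, right→sink; max matching = max flow.
Augmenting path A1→B5 (+1); matched 1.
Augmenting path A2→B1 (+1); matched 2.
Augmenting path A5→B2 (+1); matched 3.
Augmenting path A3→B1→A2→B2→A5→B3 (+1); matched 4.
No augmenting path remains; maximum matching = 4.
König certificate: {A2, A3, A5, B5} is a vertex cover of size 4 (every listed pair touches it), so no matching can be larger.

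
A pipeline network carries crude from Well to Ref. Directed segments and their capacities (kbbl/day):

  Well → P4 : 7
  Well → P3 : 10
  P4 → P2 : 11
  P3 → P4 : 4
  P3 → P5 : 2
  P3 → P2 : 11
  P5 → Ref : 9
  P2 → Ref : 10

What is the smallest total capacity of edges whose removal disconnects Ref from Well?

12

Augment Well→P4→P2→Ref: bottleneck 7, flow now 7.
Augment Well→P3→P5→Ref: bottleneck 2, flow now 9.
Augment Well→P3→P2→Ref: bottleneck 3, flow now 12.
No augmenting path remains; maximum flow = 12.
By max-flow min-cut, the minimum cut capacity equals the max flow.
In the residual graph, reachable from Well: {Well, P4, P3, P2}.
Min-cut edges: P3→P5 (2), P2→Ref (10); capacity 2 + 10 = 12.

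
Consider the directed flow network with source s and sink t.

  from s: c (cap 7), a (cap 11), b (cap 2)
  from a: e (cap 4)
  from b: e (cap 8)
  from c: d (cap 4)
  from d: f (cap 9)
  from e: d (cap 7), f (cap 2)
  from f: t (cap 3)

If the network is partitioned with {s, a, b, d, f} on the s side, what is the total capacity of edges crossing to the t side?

22

Edges leaving {s, a, b, d, f}: s→c (7), a→e (4), b→e (8), f→t (3).
Cut capacity = 7 + 4 + 8 + 3 = 22.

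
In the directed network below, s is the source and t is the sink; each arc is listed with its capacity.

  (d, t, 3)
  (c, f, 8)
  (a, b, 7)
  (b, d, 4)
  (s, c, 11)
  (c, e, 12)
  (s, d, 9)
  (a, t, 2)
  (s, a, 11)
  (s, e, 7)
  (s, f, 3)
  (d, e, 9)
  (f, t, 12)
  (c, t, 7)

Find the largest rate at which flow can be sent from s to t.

19

Augment s→a→t: bottleneck 2, flow now 2.
Augment s→c→t: bottleneck 7, flow now 9.
Augment s→d→t: bottleneck 3, flow now 12.
Augment s→f→t: bottleneck 3, flow now 15.
Augment s→c→f→t: bottleneck 4, flow now 19.
No augmenting path remains; maximum flow = 19.
In the residual graph, reachable from s: {s, a, b, d, e}.
Min-cut edges: s→c (11), s→f (3), a→t (2), d→t (3); capacity 11 + 3 + 2 + 3 = 19.
This cut is saturated, so no flow can exceed 19.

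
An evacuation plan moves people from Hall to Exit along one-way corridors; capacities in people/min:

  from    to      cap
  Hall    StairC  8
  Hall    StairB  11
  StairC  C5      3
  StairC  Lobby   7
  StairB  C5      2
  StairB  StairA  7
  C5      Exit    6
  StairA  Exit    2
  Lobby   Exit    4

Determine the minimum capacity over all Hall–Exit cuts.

Augment Hall→StairC→C5→Exit: bottleneck 3, flow now 3.
Augment Hall→StairC→Lobby→Exit: bottleneck 4, flow now 7.
Augment Hall→StairB→C5→Exit: bottleneck 2, flow now 9.
Augment Hall→StairB→StairA→Exit: bottleneck 2, flow now 11.
No augmenting path remains; maximum flow = 11.
By max-flow min-cut, the minimum cut capacity equals the max flow.
In the residual graph, reachable from Hall: {Hall, StairC, StairB, StairA, Lobby}.
Min-cut edges: StairC→C5 (3), StairB→C5 (2), StairA→Exit (2), Lobby→Exit (4); capacity 3 + 2 + 2 + 4 = 11.

11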